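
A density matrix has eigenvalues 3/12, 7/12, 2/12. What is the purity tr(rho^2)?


tr(rho^2) = sum of eigenvalues squared
= (3/12)^2 + (7/12)^2 + (2/12)^2
= (9 + 49 + 4) / 144
= 62/144
= 0.4306

0.4306


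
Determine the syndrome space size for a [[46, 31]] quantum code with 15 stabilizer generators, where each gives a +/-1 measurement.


Each stabilizer generator gives a binary (+1 or -1) measurement outcome.
With 15 independent generators:
Total syndromes = 2^15
= 32768

32768


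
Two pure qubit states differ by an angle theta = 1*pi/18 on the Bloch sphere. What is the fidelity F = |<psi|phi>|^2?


For states separated by angle theta on Bloch sphere:
F = cos^2(theta/2)
theta = 1*pi/18 = 0.1745
theta/2 = 0.0873
cos(theta/2) = 0.9962
F = 0.9924

0.9924


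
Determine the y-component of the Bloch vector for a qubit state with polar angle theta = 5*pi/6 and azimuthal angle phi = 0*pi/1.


theta = 2.6180, phi = 0.0000
r_y = sin(theta)*sin(phi) = 0.5000 * 0.0000
r_y = 0.0000

0.0000


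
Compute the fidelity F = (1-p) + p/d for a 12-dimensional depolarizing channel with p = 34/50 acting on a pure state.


F = (1-p) + p/d
= (1 - 0.6800) + 0.6800/12
= 0.3200 + 0.0567
= 0.3767

0.3767


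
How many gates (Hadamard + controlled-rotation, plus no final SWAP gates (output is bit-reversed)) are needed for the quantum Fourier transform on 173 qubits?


Hadamard gates: 173
Controlled rotations: n*(n-1)/2 = 173*172/2 = 14878
SWAP gates: 0 (omitted)
Total = 173 + 14878
= 15051

15051


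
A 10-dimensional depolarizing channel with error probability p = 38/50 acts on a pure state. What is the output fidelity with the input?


F = (1-p) + p/d
= (1 - 0.7600) + 0.7600/10
= 0.2400 + 0.0760
= 0.3160

0.3160


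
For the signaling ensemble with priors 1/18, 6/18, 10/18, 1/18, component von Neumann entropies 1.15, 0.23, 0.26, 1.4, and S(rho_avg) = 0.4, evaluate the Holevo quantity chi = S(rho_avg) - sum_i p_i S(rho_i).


chi = S(rho) - sum_i p_i * S(rho_i)
Weighted entropy = 1/18 * 1.15 + 6/18 * 0.23 + 10/18 * 0.26 + 1/18 * 1.4
= 0.3628
chi = 0.4 - 0.3628
= 0.0372

0.0372


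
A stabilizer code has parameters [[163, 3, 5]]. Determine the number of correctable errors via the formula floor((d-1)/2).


Code parameters: [[163, 3, 5]], distance d = 5.
Number of correctable errors = floor((d-1)/2)
= floor((5 - 1)/2)
= floor(4/2)
= 2

2


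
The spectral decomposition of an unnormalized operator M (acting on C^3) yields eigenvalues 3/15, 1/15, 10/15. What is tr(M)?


tr(M) = sum of eigenvalues
= 3/15 + 1/15 + 10/15
= 14/15
= 0.9333

0.9333


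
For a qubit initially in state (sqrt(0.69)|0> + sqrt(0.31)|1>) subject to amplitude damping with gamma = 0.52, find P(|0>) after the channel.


For amplitude damping with parameter gamma on state sqrt(a)|0> + sqrt(b)|1>:
alpha^2 = 0.69, beta^2 = 0.31
P(|0>) = alpha^2 + gamma * beta^2
= 0.69 + 0.52 * 0.31
= 0.69 + 0.1612
= 0.8512

0.8512


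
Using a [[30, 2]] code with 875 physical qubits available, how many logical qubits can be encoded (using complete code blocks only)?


Each code block uses 30 physical qubits for 2 logical qubit(s).
Number of complete blocks = floor(875 / 30) = 29
Logical qubits = 29 * 2
= 58

58


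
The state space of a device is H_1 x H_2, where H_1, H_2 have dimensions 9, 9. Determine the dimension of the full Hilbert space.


dim(H_1 x H_2) = 9 * 9
= 81

81


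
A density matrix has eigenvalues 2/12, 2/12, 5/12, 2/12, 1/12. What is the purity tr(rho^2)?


tr(rho^2) = sum of eigenvalues squared
= (2/12)^2 + (2/12)^2 + (5/12)^2 + (2/12)^2 + (1/12)^2
= (4 + 4 + 25 + 4 + 1) / 144
= 38/144
= 0.2639

0.2639


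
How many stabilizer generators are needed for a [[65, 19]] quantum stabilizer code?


For an [[n,k]] stabilizer code:
Number of stabilizer generators = n - k
= 65 - 19
= 46

46


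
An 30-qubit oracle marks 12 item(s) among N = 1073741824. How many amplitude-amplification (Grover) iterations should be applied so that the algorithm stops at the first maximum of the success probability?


After j Grover iterations the success probability is P(j) = sin^2((2j+1)*theta), where sin(theta) = sqrt(k/N).
N = 2^30 = 1073741824, k = 12
sin(theta) = sqrt(k/N) = 0.0001057159917
theta = arcsin(sqrt(k/N)) = 0.0001057159919 rad
P(j) reaches its first maximum when (2j+1)*theta is as close as possible to pi/2, i.e. j = round(pi/(4*theta) - 1/2).
pi/(4*theta) - 1/2 = 7428.8222
(For comparison, the common estimate pi/4 * sqrt(N/k) = 7429.3222; the exact maximiser is used here.)
Optimal iterations = 7429

7429


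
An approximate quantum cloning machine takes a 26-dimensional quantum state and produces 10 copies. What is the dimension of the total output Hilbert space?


Output space = H^(tensor 10) where dim(H) = 26
dim = 26^10
= 676 (after 2 factors)
= 17576 (after 3 factors)
= 456976 (after 4 factors)
= 11881376 (after 5 factors)
= 308915776 (after 6 factors)
= 8031810176 (after 7 factors)
= 208827064576 (after 8 factors)
= 5429503678976 (after 9 factors)
= 141167095653376 (after 10 factors)
= 141167095653376

141167095653376


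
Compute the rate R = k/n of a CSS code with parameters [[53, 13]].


Code rate R = k/n
= 13/53
= 0.2453

0.2453


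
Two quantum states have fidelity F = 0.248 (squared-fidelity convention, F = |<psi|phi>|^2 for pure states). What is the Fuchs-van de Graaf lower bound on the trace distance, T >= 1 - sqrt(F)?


Fuchs-van de Graaf (squared-fidelity convention): 1 - sqrt(F) <= T <= sqrt(1 - F).
Lower bound: T >= 1 - sqrt(F)
sqrt(F) = sqrt(0.248) = 0.4980
T >= 1 - 0.4980
T >= 0.5020

0.5020


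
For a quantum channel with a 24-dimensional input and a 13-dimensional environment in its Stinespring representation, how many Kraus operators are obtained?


Tracing out the environment in an orthonormal basis {|i>_E} gives Kraus operators K_i = <i|_E U |0>_E.
Number of Kraus operators = dim(H_env) = d_env
= 13

13


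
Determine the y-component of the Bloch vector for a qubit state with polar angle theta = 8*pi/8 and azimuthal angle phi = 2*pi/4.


theta = 3.1416, phi = 1.5708
r_y = sin(theta)*sin(phi) = 0.0000 * 1.0000
r_y = 0.0000

0.0000


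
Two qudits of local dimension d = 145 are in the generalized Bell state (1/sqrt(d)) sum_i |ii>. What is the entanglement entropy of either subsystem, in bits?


For a maximally entangled state in d x d:
S = log2(d) = log2(145)
= 7.1799

7.1799


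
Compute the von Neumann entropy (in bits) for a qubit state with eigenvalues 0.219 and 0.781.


S = -p*log2(p) - (1-p)*log2(1-p)
p = 0.2190, 1-p = 0.7810
= -0.2190 * log2(0.2190) - 0.7810 * log2(0.7810)
= -(-0.4798) - (-0.2785)
= 0.7583

0.7583


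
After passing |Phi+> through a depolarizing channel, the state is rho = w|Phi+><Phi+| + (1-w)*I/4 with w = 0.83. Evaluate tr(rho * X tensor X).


|Phi+> = (|00> + |11>)/sqrt(2)
For the pure Bell state, <X_A X_B> = +1 (Bell-state Pauli correlator).
The maximally-mixed part I/4 has tr(I/4 * P tensor P) = 0 for any traceless Pauli P.
So <X_A X_B>_rho = w * (+1) + (1 - w) * 0
= 0.83 * (+1)
= 0.8300

0.8300


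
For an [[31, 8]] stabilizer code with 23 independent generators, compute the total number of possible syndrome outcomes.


Each stabilizer generator gives a binary (+1 or -1) measurement outcome.
With 23 independent generators:
Total syndromes = 2^23
= 8388608

8388608


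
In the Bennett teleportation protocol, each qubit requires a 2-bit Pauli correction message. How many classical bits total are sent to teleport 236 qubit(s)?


Quantum teleportation requires 2 classical bits per qubit teleported.
236 qubit(s) -> 2 * 236 = 472 classical bits

472


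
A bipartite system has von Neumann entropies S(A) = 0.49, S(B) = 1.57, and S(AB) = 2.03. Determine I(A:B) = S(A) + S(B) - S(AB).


I(A:B) = S(A) + S(B) - S(AB)
= 0.49 + 1.57 - 2.03
= 0.0300

0.0300


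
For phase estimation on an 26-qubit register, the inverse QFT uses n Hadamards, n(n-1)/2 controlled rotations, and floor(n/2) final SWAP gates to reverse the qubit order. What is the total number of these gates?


Hadamard gates: 26
Controlled rotations: n*(n-1)/2 = 26*25/2 = 325
SWAP gates: floor(n/2) = floor(26/2) = 13
Total = 26 + 325 + 13
= 364

364


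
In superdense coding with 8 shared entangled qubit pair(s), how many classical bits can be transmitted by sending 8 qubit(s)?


Superdense coding allows 2 classical bits per shared entangled pair.
8 pair(s) -> 2 * 8 = 16 classical bits

16


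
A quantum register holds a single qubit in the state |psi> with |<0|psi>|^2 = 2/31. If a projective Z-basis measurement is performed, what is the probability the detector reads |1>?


|alpha|^2 = 2/31 = 0.0645
|beta|^2 = 1 - 2/31 = 29/31 = 0.9355
P(|1>) = |beta|^2 = 0.9355

0.9355


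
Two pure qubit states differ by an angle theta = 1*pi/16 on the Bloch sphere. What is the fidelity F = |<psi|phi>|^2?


For states separated by angle theta on Bloch sphere:
F = cos^2(theta/2)
theta = 1*pi/16 = 0.1963
theta/2 = 0.0982
cos(theta/2) = 0.9952
F = 0.9904

0.9904


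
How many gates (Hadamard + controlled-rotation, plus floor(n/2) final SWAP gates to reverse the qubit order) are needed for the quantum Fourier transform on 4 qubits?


Hadamard gates: 4
Controlled rotations: n*(n-1)/2 = 4*3/2 = 6
SWAP gates: floor(n/2) = floor(4/2) = 2
Total = 4 + 6 + 2
= 12

12


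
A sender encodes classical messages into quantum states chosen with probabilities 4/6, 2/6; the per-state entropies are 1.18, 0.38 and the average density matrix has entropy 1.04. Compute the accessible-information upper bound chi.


chi = S(rho) - sum_i p_i * S(rho_i)
Weighted entropy = 4/6 * 1.18 + 2/6 * 0.38
= 0.9133
chi = 1.04 - 0.9133
= 0.1267

0.1267


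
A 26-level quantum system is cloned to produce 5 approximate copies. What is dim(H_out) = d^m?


Output space = H^(tensor 5) where dim(H) = 26
dim = 26^5
= 676 (after 2 factors)
= 17576 (after 3 factors)
= 456976 (after 4 factors)
= 11881376 (after 5 factors)
= 11881376

11881376


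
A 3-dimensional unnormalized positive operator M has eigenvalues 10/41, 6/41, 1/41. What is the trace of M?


tr(M) = sum of eigenvalues
= 10/41 + 6/41 + 1/41
= 17/41
= 0.4146

0.4146


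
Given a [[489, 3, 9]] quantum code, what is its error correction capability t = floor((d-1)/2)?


Code parameters: [[489, 3, 9]], distance d = 9.
Number of correctable errors = floor((d-1)/2)
= floor((9 - 1)/2)
= floor(8/2)
= 4

4


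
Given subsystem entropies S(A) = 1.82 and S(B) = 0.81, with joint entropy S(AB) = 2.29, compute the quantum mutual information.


I(A:B) = S(A) + S(B) - S(AB)
= 1.82 + 0.81 - 2.29
= 0.3400

0.3400


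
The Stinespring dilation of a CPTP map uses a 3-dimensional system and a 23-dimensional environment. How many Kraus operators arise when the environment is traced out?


Tracing out the environment in an orthonormal basis {|i>_E} gives Kraus operators K_i = <i|_E U |0>_E.
Number of Kraus operators = dim(H_env) = d_env
= 23

23


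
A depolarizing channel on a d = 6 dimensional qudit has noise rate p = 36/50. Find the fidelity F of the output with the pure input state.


F = (1-p) + p/d
= (1 - 0.7200) + 0.7200/6
= 0.2800 + 0.1200
= 0.4000

0.4000


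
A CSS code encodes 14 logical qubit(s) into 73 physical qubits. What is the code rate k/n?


Code rate R = k/n
= 14/73
= 0.1918

0.1918


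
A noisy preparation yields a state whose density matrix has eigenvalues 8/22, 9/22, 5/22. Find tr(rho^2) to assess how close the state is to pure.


tr(rho^2) = sum of eigenvalues squared
= (8/22)^2 + (9/22)^2 + (5/22)^2
= (64 + 81 + 25) / 484
= 170/484
= 0.3512

0.3512


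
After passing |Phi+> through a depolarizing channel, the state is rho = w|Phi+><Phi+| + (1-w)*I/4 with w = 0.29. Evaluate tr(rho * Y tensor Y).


|Phi+> = (|00> + |11>)/sqrt(2)
For the pure Bell state, <Y_A Y_B> = -1 (Bell-state Pauli correlator).
The maximally-mixed part I/4 has tr(I/4 * P tensor P) = 0 for any traceless Pauli P.
So <Y_A Y_B>_rho = w * (-1) + (1 - w) * 0
= 0.29 * (-1)
= -0.2900

-0.2900


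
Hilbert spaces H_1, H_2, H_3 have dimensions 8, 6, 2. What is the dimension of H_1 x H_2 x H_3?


dim(H_1 x H_2 x H_3) = 8 * 6 * 2
= 48 * 2
= 96

96


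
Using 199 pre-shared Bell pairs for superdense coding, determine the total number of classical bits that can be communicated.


Superdense coding allows 2 classical bits per shared entangled pair.
199 pair(s) -> 2 * 199 = 398 classical bits

398


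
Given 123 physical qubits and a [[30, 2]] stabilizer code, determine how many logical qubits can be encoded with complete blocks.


Each code block uses 30 physical qubits for 2 logical qubit(s).
Number of complete blocks = floor(123 / 30) = 4
Logical qubits = 4 * 2
= 8

8


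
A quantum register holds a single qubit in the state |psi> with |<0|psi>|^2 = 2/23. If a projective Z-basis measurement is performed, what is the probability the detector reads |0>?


|alpha|^2 = 2/23 = 0.0870
|beta|^2 = 1 - 2/23 = 21/23 = 0.9130
P(|0>) = |alpha|^2 = 0.0870

0.0870


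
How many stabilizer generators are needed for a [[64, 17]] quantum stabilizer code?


For an [[n,k]] stabilizer code:
Number of stabilizer generators = n - k
= 64 - 17
= 47

47


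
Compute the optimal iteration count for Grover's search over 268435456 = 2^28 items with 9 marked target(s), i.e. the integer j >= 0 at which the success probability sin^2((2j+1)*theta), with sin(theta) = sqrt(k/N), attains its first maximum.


After j Grover iterations the success probability is P(j) = sin^2((2j+1)*theta), where sin(theta) = sqrt(k/N).
N = 2^28 = 268435456, k = 9
sin(theta) = sqrt(k/N) = 0.0001831054688
theta = arcsin(sqrt(k/N)) = 0.0001831054698 rad
P(j) reaches its first maximum when (2j+1)*theta is as close as possible to pi/2, i.e. j = round(pi/(4*theta) - 1/2).
pi/(4*theta) - 1/2 = 4288.8211
(For comparison, the common estimate pi/4 * sqrt(N/k) = 4289.3212; the exact maximiser is used here.)
Optimal iterations = 4289

4289


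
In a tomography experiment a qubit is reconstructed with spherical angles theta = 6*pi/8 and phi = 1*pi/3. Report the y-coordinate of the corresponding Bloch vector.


theta = 2.3562, phi = 1.0472
r_y = sin(theta)*sin(phi) = 0.7071 * 0.8660
r_y = 0.6124

0.6124


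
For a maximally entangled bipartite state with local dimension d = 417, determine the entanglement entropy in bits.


For a maximally entangled state in d x d:
S = log2(d) = log2(417)
= 8.7039

8.7039


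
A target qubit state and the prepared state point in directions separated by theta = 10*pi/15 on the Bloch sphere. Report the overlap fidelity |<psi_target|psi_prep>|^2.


For states separated by angle theta on Bloch sphere:
F = cos^2(theta/2)
theta = 10*pi/15 = 2.0944
theta/2 = 1.0472
cos(theta/2) = 0.5000
F = 0.2500

0.2500


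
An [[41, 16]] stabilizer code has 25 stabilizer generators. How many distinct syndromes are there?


Each stabilizer generator gives a binary (+1 or -1) measurement outcome.
With 25 independent generators:
Total syndromes = 2^25
= 33554432

33554432


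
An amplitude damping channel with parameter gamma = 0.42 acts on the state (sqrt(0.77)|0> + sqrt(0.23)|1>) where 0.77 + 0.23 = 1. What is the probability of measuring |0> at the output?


For amplitude damping with parameter gamma on state sqrt(a)|0> + sqrt(b)|1>:
alpha^2 = 0.77, beta^2 = 0.23
P(|0>) = alpha^2 + gamma * beta^2
= 0.77 + 0.42 * 0.23
= 0.77 + 0.0966
= 0.8666

0.8666


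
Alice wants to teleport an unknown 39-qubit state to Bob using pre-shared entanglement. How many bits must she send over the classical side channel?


Quantum teleportation requires 2 classical bits per qubit teleported.
39 qubit(s) -> 2 * 39 = 78 classical bits

78


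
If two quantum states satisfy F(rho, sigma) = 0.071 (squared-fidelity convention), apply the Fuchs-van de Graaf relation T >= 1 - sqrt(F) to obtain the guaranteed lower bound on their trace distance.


Fuchs-van de Graaf (squared-fidelity convention): 1 - sqrt(F) <= T <= sqrt(1 - F).
Lower bound: T >= 1 - sqrt(F)
sqrt(F) = sqrt(0.071) = 0.2665
T >= 1 - 0.2665
T >= 0.7335

0.7335


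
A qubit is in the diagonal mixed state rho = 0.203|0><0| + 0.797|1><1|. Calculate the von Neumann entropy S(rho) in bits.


S = -p*log2(p) - (1-p)*log2(1-p)
p = 0.2030, 1-p = 0.7970
= -0.2030 * log2(0.2030) - 0.7970 * log2(0.7970)
= -(-0.4670) - (-0.2609)
= 0.7279

0.7279


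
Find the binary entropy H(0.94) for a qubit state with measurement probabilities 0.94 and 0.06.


S = -p*log2(p) - (1-p)*log2(1-p)
p = 0.9400, 1-p = 0.0600
= -0.9400 * log2(0.9400) - 0.0600 * log2(0.0600)
= -(-0.0839) - (-0.2435)
= 0.3274

0.3274


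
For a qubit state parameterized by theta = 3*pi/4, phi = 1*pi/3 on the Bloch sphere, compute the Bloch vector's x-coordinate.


theta = 2.3562, phi = 1.0472
r_x = sin(theta)*cos(phi) = 0.7071 * 0.5000
r_x = 0.3536

0.3536


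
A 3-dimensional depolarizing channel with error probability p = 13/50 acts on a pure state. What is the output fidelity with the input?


F = (1-p) + p/d
= (1 - 0.2600) + 0.2600/3
= 0.7400 + 0.0867
= 0.8267

0.8267


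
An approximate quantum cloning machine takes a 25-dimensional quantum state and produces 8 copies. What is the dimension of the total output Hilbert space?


Output space = H^(tensor 8) where dim(H) = 25
dim = 25^8
= 625 (after 2 factors)
= 15625 (after 3 factors)
= 390625 (after 4 factors)
= 9765625 (after 5 factors)
= 244140625 (after 6 factors)
= 6103515625 (after 7 factors)
= 152587890625 (after 8 factors)
= 152587890625

152587890625


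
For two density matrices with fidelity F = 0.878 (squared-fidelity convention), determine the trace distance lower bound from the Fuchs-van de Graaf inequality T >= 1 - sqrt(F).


Fuchs-van de Graaf (squared-fidelity convention): 1 - sqrt(F) <= T <= sqrt(1 - F).
Lower bound: T >= 1 - sqrt(F)
sqrt(F) = sqrt(0.878) = 0.9370
T >= 1 - 0.9370
T >= 0.0630

0.0630


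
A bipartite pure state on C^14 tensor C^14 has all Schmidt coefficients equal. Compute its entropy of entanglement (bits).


For a maximally entangled state in d x d:
S = log2(d) = log2(14)
= 3.8074

3.8074


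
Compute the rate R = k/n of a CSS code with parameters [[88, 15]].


Code rate R = k/n
= 15/88
= 0.1705

0.1705


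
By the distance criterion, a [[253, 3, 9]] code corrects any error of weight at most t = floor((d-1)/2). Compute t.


Code parameters: [[253, 3, 9]], distance d = 9.
Number of correctable errors = floor((d-1)/2)
= floor((9 - 1)/2)
= floor(8/2)
= 4

4


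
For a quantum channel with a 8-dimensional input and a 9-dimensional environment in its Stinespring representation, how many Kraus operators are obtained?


Tracing out the environment in an orthonormal basis {|i>_E} gives Kraus operators K_i = <i|_E U |0>_E.
Number of Kraus operators = dim(H_env) = d_env
= 9

9


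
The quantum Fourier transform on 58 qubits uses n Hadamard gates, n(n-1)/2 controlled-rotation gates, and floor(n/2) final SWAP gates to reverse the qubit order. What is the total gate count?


Hadamard gates: 58
Controlled rotations: n*(n-1)/2 = 58*57/2 = 1653
SWAP gates: floor(n/2) = floor(58/2) = 29
Total = 58 + 1653 + 29
= 1740

1740


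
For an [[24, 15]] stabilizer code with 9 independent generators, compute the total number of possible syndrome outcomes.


Each stabilizer generator gives a binary (+1 or -1) measurement outcome.
With 9 independent generators:
Total syndromes = 2^9
= 512

512


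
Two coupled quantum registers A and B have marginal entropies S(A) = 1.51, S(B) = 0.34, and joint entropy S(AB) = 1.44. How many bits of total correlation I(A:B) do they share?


I(A:B) = S(A) + S(B) - S(AB)
= 1.51 + 0.34 - 1.44
= 0.4100

0.4100


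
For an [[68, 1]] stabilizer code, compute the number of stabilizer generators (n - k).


For an [[n,k]] stabilizer code:
Number of stabilizer generators = n - k
= 68 - 1
= 67

67


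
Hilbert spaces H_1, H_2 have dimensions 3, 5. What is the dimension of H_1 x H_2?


dim(H_1 x H_2) = 3 * 5
= 15

15


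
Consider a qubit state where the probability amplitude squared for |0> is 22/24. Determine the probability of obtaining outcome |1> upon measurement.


|alpha|^2 = 22/24 = 0.9167
|beta|^2 = 1 - 22/24 = 2/24 = 0.0833
P(|1>) = |beta|^2 = 0.0833

0.0833


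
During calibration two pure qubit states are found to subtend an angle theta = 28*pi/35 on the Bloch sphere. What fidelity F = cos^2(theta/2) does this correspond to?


For states separated by angle theta on Bloch sphere:
F = cos^2(theta/2)
theta = 28*pi/35 = 2.5133
theta/2 = 1.2566
cos(theta/2) = 0.3090
F = 0.0955

0.0955


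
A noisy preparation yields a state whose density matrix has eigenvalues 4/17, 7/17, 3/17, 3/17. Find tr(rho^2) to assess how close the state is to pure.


tr(rho^2) = sum of eigenvalues squared
= (4/17)^2 + (7/17)^2 + (3/17)^2 + (3/17)^2
= (16 + 49 + 9 + 9) / 289
= 83/289
= 0.2872

0.2872


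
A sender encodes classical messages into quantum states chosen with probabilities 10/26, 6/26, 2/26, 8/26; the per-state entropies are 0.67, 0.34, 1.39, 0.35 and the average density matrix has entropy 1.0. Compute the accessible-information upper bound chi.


chi = S(rho) - sum_i p_i * S(rho_i)
Weighted entropy = 10/26 * 0.67 + 6/26 * 0.34 + 2/26 * 1.39 + 8/26 * 0.35
= 0.5508
chi = 1.0 - 0.5508
= 0.4492

0.4492


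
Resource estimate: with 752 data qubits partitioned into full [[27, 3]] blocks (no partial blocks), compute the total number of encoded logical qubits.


Each code block uses 27 physical qubits for 3 logical qubit(s).
Number of complete blocks = floor(752 / 27) = 27
Logical qubits = 27 * 3
= 81

81


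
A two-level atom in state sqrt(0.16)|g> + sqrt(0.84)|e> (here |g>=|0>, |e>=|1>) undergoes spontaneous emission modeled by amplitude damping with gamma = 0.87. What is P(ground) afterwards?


For amplitude damping with parameter gamma on state sqrt(a)|0> + sqrt(b)|1>:
alpha^2 = 0.16, beta^2 = 0.84
P(|0>) = alpha^2 + gamma * beta^2
= 0.16 + 0.87 * 0.84
= 0.16 + 0.7308
= 0.8908

0.8908


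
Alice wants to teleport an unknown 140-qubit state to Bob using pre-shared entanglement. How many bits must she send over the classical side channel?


Quantum teleportation requires 2 classical bits per qubit teleported.
140 qubit(s) -> 2 * 140 = 280 classical bits

280


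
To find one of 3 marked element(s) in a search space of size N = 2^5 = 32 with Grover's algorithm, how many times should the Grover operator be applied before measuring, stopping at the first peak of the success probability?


After j Grover iterations the success probability is P(j) = sin^2((2j+1)*theta), where sin(theta) = sqrt(k/N).
N = 2^5 = 32, k = 3
sin(theta) = sqrt(k/N) = 0.3061862178
theta = arcsin(sqrt(k/N)) = 0.3111842443 rad
P(j) reaches its first maximum when (2j+1)*theta is as close as possible to pi/2, i.e. j = round(pi/(4*theta) - 1/2).
pi/(4*theta) - 1/2 = 2.0239
(For comparison, the common estimate pi/4 * sqrt(N/k) = 2.5651; the exact maximiser is used here.)
Optimal iterations = 2

2


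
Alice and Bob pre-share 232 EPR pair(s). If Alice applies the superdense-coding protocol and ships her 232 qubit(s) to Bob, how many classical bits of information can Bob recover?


Superdense coding allows 2 classical bits per shared entangled pair.
232 pair(s) -> 2 * 232 = 464 classical bits

464


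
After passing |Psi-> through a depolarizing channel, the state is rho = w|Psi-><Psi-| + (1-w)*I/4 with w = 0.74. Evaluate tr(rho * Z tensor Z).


|Psi-> = (|01> - |10>)/sqrt(2)
For the pure Bell state, <Z_A Z_B> = -1 (Bell-state Pauli correlator).
The maximally-mixed part I/4 has tr(I/4 * P tensor P) = 0 for any traceless Pauli P.
So <Z_A Z_B>_rho = w * (-1) + (1 - w) * 0
= 0.74 * (-1)
= -0.7400

-0.7400


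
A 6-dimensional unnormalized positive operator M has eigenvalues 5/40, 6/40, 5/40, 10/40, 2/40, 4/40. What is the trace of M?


tr(M) = sum of eigenvalues
= 5/40 + 6/40 + 5/40 + 10/40 + 2/40 + 4/40
= 32/40
= 0.8000

0.8000


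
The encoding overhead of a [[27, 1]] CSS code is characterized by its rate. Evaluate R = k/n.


Code rate R = k/n
= 1/27
= 0.0370

0.0370


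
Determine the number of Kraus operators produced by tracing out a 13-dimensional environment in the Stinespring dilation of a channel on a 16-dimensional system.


Tracing out the environment in an orthonormal basis {|i>_E} gives Kraus operators K_i = <i|_E U |0>_E.
Number of Kraus operators = dim(H_env) = d_env
= 13

13


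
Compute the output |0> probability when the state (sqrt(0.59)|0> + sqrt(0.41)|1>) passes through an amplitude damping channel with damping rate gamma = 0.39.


For amplitude damping with parameter gamma on state sqrt(a)|0> + sqrt(b)|1>:
alpha^2 = 0.59, beta^2 = 0.41
P(|0>) = alpha^2 + gamma * beta^2
= 0.59 + 0.39 * 0.41
= 0.59 + 0.1599
= 0.7499

0.7499


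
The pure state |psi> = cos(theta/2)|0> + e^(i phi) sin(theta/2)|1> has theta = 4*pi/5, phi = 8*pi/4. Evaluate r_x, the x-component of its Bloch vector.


theta = 2.5133, phi = 6.2832
r_x = sin(theta)*cos(phi) = 0.5878 * 1.0000
r_x = 0.5878

0.5878


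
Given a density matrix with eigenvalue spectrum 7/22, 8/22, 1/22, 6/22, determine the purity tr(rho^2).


tr(rho^2) = sum of eigenvalues squared
= (7/22)^2 + (8/22)^2 + (1/22)^2 + (6/22)^2
= (49 + 64 + 1 + 36) / 484
= 150/484
= 0.3099

0.3099


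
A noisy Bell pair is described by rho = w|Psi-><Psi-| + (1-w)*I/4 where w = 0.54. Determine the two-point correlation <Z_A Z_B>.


|Psi-> = (|01> - |10>)/sqrt(2)
For the pure Bell state, <Z_A Z_B> = -1 (Bell-state Pauli correlator).
The maximally-mixed part I/4 has tr(I/4 * P tensor P) = 0 for any traceless Pauli P.
So <Z_A Z_B>_rho = w * (-1) + (1 - w) * 0
= 0.54 * (-1)
= -0.5400

-0.5400


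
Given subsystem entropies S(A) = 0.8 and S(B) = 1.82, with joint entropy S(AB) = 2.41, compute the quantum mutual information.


I(A:B) = S(A) + S(B) - S(AB)
= 0.8 + 1.82 - 2.41
= 0.2100

0.2100


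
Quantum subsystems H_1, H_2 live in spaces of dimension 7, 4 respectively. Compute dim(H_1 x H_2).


dim(H_1 x H_2) = 7 * 4
= 28

28


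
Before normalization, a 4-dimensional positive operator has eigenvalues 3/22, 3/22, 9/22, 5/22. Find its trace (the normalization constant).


tr(M) = sum of eigenvalues
= 3/22 + 3/22 + 9/22 + 5/22
= 20/22
= 0.9091

0.9091


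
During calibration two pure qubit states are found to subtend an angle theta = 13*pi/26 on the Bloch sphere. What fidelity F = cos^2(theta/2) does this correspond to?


For states separated by angle theta on Bloch sphere:
F = cos^2(theta/2)
theta = 13*pi/26 = 1.5708
theta/2 = 0.7854
cos(theta/2) = 0.7071
F = 0.5000

0.5000


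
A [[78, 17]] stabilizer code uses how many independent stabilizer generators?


For an [[n,k]] stabilizer code:
Number of stabilizer generators = n - k
= 78 - 17
= 61

61


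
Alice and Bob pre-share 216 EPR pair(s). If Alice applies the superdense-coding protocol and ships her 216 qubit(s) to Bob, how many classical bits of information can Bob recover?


Superdense coding allows 2 classical bits per shared entangled pair.
216 pair(s) -> 2 * 216 = 432 classical bits

432


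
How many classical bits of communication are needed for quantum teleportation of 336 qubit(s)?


Quantum teleportation requires 2 classical bits per qubit teleported.
336 qubit(s) -> 2 * 336 = 672 classical bits

672


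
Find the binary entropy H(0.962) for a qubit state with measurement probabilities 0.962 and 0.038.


S = -p*log2(p) - (1-p)*log2(1-p)
p = 0.9620, 1-p = 0.0380
= -0.9620 * log2(0.9620) - 0.0380 * log2(0.0380)
= -(-0.0538) - (-0.1793)
= 0.2330

0.2330


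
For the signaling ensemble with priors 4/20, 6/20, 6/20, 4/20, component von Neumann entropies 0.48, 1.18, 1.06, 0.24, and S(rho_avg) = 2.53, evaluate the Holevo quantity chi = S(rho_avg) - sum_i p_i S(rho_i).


chi = S(rho) - sum_i p_i * S(rho_i)
Weighted entropy = 4/20 * 0.48 + 6/20 * 1.18 + 6/20 * 1.06 + 4/20 * 0.24
= 0.8160
chi = 2.53 - 0.8160
= 1.7140

1.7140


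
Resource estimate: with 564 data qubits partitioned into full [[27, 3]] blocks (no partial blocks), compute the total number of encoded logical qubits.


Each code block uses 27 physical qubits for 3 logical qubit(s).
Number of complete blocks = floor(564 / 27) = 20
Logical qubits = 20 * 3
= 60

60


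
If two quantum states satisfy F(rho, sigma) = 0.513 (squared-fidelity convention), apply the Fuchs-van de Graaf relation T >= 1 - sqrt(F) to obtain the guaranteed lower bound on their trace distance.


Fuchs-van de Graaf (squared-fidelity convention): 1 - sqrt(F) <= T <= sqrt(1 - F).
Lower bound: T >= 1 - sqrt(F)
sqrt(F) = sqrt(0.513) = 0.7162
T >= 1 - 0.7162
T >= 0.2838

0.2838


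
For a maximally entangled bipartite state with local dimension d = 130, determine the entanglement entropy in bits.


For a maximally entangled state in d x d:
S = log2(d) = log2(130)
= 7.0224

7.0224


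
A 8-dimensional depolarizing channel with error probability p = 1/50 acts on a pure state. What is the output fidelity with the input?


F = (1-p) + p/d
= (1 - 0.0200) + 0.0200/8
= 0.9800 + 0.0025
= 0.9825

0.9825


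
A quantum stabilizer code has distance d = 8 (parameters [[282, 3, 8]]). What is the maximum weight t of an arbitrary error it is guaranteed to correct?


Code parameters: [[282, 3, 8]], distance d = 8.
Number of correctable errors = floor((d-1)/2)
= floor((8 - 1)/2)
= floor(7/2)
= 3

3


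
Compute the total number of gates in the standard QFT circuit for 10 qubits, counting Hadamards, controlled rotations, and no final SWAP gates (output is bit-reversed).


Hadamard gates: 10
Controlled rotations: n*(n-1)/2 = 10*9/2 = 45
SWAP gates: 0 (omitted)
Total = 10 + 45
= 55

55


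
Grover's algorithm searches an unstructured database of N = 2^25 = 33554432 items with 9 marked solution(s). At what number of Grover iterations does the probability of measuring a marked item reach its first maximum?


After j Grover iterations the success probability is P(j) = sin^2((2j+1)*theta), where sin(theta) = sqrt(k/N).
N = 2^25 = 33554432, k = 9
sin(theta) = sqrt(k/N) = 0.0005179004745
theta = arcsin(sqrt(k/N)) = 0.0005179004977 rad
P(j) reaches its first maximum when (2j+1)*theta is as close as possible to pi/2, i.e. j = round(pi/(4*theta) - 1/2).
pi/(4*theta) - 1/2 = 1516.0040
(For comparison, the common estimate pi/4 * sqrt(N/k) = 1516.5040; the exact maximiser is used here.)
Optimal iterations = 1516

1516


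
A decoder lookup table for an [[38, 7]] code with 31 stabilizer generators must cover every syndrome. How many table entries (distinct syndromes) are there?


Each stabilizer generator gives a binary (+1 or -1) measurement outcome.
With 31 independent generators:
Total syndromes = 2^31
= 2147483648

2147483648


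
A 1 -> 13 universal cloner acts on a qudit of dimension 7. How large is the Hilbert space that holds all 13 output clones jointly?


Output space = H^(tensor 13) where dim(H) = 7
dim = 7^13
= 49 (after 2 factors)
= 343 (after 3 factors)
= 2401 (after 4 factors)
= 16807 (after 5 factors)
= 117649 (after 6 factors)
= 823543 (after 7 factors)
= 5764801 (after 8 factors)
= 40353607 (after 9 factors)
= 282475249 (after 10 factors)
= 1977326743 (after 11 factors)
= 13841287201 (after 12 factors)
= 96889010407 (after 13 factors)
= 96889010407

96889010407


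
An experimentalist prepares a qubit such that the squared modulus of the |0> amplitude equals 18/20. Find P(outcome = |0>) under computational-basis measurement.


|alpha|^2 = 18/20 = 0.9000
|beta|^2 = 1 - 18/20 = 2/20 = 0.1000
P(|0>) = |alpha|^2 = 0.9000

0.9000


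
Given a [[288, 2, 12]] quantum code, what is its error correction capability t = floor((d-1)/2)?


Code parameters: [[288, 2, 12]], distance d = 12.
Number of correctable errors = floor((d-1)/2)
= floor((12 - 1)/2)
= floor(11/2)
= 5

5


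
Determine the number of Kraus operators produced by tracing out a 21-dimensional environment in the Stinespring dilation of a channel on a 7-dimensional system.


Tracing out the environment in an orthonormal basis {|i>_E} gives Kraus operators K_i = <i|_E U |0>_E.
Number of Kraus operators = dim(H_env) = d_env
= 21

21


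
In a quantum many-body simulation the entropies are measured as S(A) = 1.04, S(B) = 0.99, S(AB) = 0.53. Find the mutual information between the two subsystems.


I(A:B) = S(A) + S(B) - S(AB)
= 1.04 + 0.99 - 0.53
= 1.5000

1.5000


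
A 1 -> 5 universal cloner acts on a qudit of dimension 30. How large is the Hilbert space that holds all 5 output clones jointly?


Output space = H^(tensor 5) where dim(H) = 30
dim = 30^5
= 900 (after 2 factors)
= 27000 (after 3 factors)
= 810000 (after 4 factors)
= 24300000 (after 5 factors)
= 24300000

24300000


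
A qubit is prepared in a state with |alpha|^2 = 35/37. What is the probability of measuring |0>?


|alpha|^2 = 35/37 = 0.9459
|beta|^2 = 1 - 35/37 = 2/37 = 0.0541
P(|0>) = |alpha|^2 = 0.9459

0.9459


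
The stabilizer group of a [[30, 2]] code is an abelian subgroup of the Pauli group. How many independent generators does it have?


For an [[n,k]] stabilizer code:
Number of stabilizer generators = n - k
= 30 - 2
= 28

28


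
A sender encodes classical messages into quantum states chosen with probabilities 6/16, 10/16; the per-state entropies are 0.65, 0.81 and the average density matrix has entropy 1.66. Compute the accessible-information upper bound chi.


chi = S(rho) - sum_i p_i * S(rho_i)
Weighted entropy = 6/16 * 0.65 + 10/16 * 0.81
= 0.7500
chi = 1.66 - 0.7500
= 0.9100

0.9100


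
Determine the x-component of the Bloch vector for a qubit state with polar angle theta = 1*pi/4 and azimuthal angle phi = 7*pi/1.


theta = 0.7854, phi = 21.9911
r_x = sin(theta)*cos(phi) = 0.7071 * -1.0000
r_x = -0.7071

-0.7071


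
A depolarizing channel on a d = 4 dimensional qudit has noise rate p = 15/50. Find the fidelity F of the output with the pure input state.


F = (1-p) + p/d
= (1 - 0.3000) + 0.3000/4
= 0.7000 + 0.0750
= 0.7750

0.7750


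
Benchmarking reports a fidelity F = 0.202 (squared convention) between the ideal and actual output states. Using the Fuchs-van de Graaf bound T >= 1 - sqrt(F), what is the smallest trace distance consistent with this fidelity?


Fuchs-van de Graaf (squared-fidelity convention): 1 - sqrt(F) <= T <= sqrt(1 - F).
Lower bound: T >= 1 - sqrt(F)
sqrt(F) = sqrt(0.202) = 0.4494
T >= 1 - 0.4494
T >= 0.5506

0.5506


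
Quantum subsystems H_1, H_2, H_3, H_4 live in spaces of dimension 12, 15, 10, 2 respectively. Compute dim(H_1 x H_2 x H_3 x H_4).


dim(H_1 x H_2 x H_3 x H_4) = 12 * 15 * 10 * 2
= 180 * 10 * 2
= 1800 * 2
= 3600

3600


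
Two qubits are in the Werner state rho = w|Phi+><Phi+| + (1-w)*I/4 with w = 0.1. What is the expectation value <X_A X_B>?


|Phi+> = (|00> + |11>)/sqrt(2)
For the pure Bell state, <X_A X_B> = +1 (Bell-state Pauli correlator).
The maximally-mixed part I/4 has tr(I/4 * P tensor P) = 0 for any traceless Pauli P.
So <X_A X_B>_rho = w * (+1) + (1 - w) * 0
= 0.1 * (+1)
= 0.1000

0.1000


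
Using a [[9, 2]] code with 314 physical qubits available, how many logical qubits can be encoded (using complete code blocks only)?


Each code block uses 9 physical qubits for 2 logical qubit(s).
Number of complete blocks = floor(314 / 9) = 34
Logical qubits = 34 * 2
= 68

68


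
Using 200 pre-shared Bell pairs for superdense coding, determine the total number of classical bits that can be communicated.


Superdense coding allows 2 classical bits per shared entangled pair.
200 pair(s) -> 2 * 200 = 400 classical bits

400


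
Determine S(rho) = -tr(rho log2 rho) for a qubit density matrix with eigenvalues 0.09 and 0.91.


S = -p*log2(p) - (1-p)*log2(1-p)
p = 0.0900, 1-p = 0.9100
= -0.0900 * log2(0.0900) - 0.9100 * log2(0.9100)
= -(-0.3127) - (-0.1238)
= 0.4365

0.4365


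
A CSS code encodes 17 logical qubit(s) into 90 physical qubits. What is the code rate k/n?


Code rate R = k/n
= 17/90
= 0.1889

0.1889


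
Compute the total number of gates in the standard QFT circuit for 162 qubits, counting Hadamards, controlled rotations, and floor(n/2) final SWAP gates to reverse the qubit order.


Hadamard gates: 162
Controlled rotations: n*(n-1)/2 = 162*161/2 = 13041
SWAP gates: floor(n/2) = floor(162/2) = 81
Total = 162 + 13041 + 81
= 13284

13284


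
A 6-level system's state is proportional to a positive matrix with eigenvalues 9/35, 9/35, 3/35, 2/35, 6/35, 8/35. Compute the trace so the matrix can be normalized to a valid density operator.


tr(M) = sum of eigenvalues
= 9/35 + 9/35 + 3/35 + 2/35 + 6/35 + 8/35
= 37/35
= 1.0571

1.0571


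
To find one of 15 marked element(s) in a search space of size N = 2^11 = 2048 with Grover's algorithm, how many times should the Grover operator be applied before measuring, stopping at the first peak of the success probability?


After j Grover iterations the success probability is P(j) = sin^2((2j+1)*theta), where sin(theta) = sqrt(k/N).
N = 2^11 = 2048, k = 15
sin(theta) = sqrt(k/N) = 0.08558164961
theta = arcsin(sqrt(k/N)) = 0.08568646523 rad
P(j) reaches its first maximum when (2j+1)*theta is as close as possible to pi/2, i.e. j = round(pi/(4*theta) - 1/2).
pi/(4*theta) - 1/2 = 8.6660
(For comparison, the common estimate pi/4 * sqrt(N/k) = 9.1772; the exact maximiser is used here.)
Optimal iterations = 9

9


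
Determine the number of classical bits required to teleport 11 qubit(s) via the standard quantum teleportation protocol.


Quantum teleportation requires 2 classical bits per qubit teleported.
11 qubit(s) -> 2 * 11 = 22 classical bits

22


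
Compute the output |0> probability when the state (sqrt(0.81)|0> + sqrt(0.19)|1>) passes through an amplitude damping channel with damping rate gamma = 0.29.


For amplitude damping with parameter gamma on state sqrt(a)|0> + sqrt(b)|1>:
alpha^2 = 0.81, beta^2 = 0.19
P(|0>) = alpha^2 + gamma * beta^2
= 0.81 + 0.29 * 0.19
= 0.81 + 0.0551
= 0.8651

0.8651


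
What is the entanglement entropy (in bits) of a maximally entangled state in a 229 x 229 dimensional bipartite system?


For a maximally entangled state in d x d:
S = log2(d) = log2(229)
= 7.8392

7.8392


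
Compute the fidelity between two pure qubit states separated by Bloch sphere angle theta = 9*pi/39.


For states separated by angle theta on Bloch sphere:
F = cos^2(theta/2)
theta = 9*pi/39 = 0.7250
theta/2 = 0.3625
cos(theta/2) = 0.9350
F = 0.8743

0.8743


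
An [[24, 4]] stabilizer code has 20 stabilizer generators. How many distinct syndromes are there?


Each stabilizer generator gives a binary (+1 or -1) measurement outcome.
With 20 independent generators:
Total syndromes = 2^20
= 1048576

1048576


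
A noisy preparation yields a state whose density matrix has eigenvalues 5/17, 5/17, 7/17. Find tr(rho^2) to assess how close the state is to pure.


tr(rho^2) = sum of eigenvalues squared
= (5/17)^2 + (5/17)^2 + (7/17)^2
= (25 + 25 + 49) / 289
= 99/289
= 0.3426

0.3426


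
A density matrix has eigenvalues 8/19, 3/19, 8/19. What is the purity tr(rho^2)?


tr(rho^2) = sum of eigenvalues squared
= (8/19)^2 + (3/19)^2 + (8/19)^2
= (64 + 9 + 64) / 361
= 137/361
= 0.3795

0.3795


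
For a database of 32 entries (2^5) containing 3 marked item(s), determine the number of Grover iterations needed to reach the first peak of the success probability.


After j Grover iterations the success probability is P(j) = sin^2((2j+1)*theta), where sin(theta) = sqrt(k/N).
N = 2^5 = 32, k = 3
sin(theta) = sqrt(k/N) = 0.3061862178
theta = arcsin(sqrt(k/N)) = 0.3111842443 rad
P(j) reaches its first maximum when (2j+1)*theta is as close as possible to pi/2, i.e. j = round(pi/(4*theta) - 1/2).
pi/(4*theta) - 1/2 = 2.0239
(For comparison, the common estimate pi/4 * sqrt(N/k) = 2.5651; the exact maximiser is used here.)
Optimal iterations = 2

2
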